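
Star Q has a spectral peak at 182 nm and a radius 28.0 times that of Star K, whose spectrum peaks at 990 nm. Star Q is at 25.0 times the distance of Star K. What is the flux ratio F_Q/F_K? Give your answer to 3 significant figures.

1.10×10^3

Wien's law: T_Q/T_K = λ_K/λ_Q = 990/182 = 5.440.
L_Q/L_K = (R_Q/R_K)²(T_Q/T_K)⁴ = (28.0)²(5.440)⁴ = 6.864×10^5.
F_Q/F_K = (L_Q/L_K)/(d_Q/d_K)² = 6.864×10^5/(25.0)² = 1098.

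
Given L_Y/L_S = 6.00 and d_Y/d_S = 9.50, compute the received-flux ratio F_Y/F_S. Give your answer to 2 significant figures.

0.066

F = L/(4πd²), so F_Y/F_S = (L_Y/L_S) / (d_Y/d_S)²
= 6.00 / (9.50)² = 6.00 / 90.25 = 0.06648.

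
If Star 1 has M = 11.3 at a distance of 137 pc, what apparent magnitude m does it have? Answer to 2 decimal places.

16.98

m = M + 5 log₁₀(d/10 pc) = 11.3 + 5 log₁₀(137/10)
  = 11.3 + 5 × 1.137 = 11.3 + 5.68 = 16.98.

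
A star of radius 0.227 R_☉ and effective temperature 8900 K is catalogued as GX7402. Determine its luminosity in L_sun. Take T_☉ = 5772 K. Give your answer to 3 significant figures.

L/L_☉ = (R/R_☉)² (T/T_☉)⁴ = (0.227)² × (8900/5772)⁴
       = 0.05153 × (1.542)⁴ = 0.05153 × 5.653 = 0.2913.

0.291 L_sun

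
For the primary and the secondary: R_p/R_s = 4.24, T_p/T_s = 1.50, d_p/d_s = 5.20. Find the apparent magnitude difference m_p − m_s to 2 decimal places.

L_p/L_s = (4.24)²(1.50)⁴ = 91.01.
F_p/F_s = (L_p/L_s)/(d_p/d_s)² = 91.01/27.04 = 3.366.
m_p − m_s = −2.5 log₁₀(3.366) = -1.32.

-1.32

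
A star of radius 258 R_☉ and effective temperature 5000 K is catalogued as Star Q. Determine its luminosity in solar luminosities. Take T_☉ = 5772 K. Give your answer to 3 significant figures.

3.75×10^4 solar luminosities

L/L_☉ = (R/R_☉)² (T/T_☉)⁴ = (258)² × (5000/5772)⁴
       = 6.656×10^4 × (0.8663)⁴ = 6.656×10^4 × 0.5631 = 3.748×10^4.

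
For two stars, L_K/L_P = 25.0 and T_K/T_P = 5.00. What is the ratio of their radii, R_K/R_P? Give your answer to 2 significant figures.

0.20

L ∝ R²T⁴ gives R ∝ √L / T², so
R_K/R_P = √(25.0) / (5.00)² = 5.000 / 25.00 = 0.2000.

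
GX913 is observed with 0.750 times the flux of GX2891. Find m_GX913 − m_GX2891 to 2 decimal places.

0.31

m_GX913 − m_GX2891 = −2.5 log₁₀(F_GX913/F_GX2891) = −2.5 log₁₀(0.750) = −2.5 × (-0.125) = 0.312.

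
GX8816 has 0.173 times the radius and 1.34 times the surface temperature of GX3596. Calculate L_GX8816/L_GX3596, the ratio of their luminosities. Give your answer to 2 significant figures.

0.096

From the Stefan–Boltzmann law, L ∝ R²T⁴, so
L_GX8816/L_GX3596 = (R_GX8816/R_GX3596)² (T_GX8816/T_GX3596)⁴ = (0.173)² × (1.34)⁴ = 0.02993 × 3.224 = 0.09650.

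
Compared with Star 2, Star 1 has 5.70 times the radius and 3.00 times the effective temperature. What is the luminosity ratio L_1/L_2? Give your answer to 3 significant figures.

2.63×10^3

From the Stefan–Boltzmann law, L ∝ R²T⁴, so
L_1/L_2 = (R_1/R_2)² (T_1/T_2)⁴ = (5.70)² × (3.00)⁴ = 32.49 × 81.00 = 2632.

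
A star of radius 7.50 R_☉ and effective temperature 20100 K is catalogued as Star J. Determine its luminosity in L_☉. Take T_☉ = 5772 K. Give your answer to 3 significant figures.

L/L_☉ = (R/R_☉)² (T/T_☉)⁴ = (7.50)² × (20100/5772)⁴
       = 56.25 × (3.482)⁴ = 56.25 × 147.1 = 8272.

8.27×10^3 L_☉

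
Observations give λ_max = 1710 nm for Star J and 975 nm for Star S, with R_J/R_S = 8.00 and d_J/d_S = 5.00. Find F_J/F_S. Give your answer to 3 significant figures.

0.271

Wien's law: T_J/T_S = λ_S/λ_J = 975/1710 = 0.5702.
L_J/L_S = (R_J/R_S)²(T_J/T_S)⁴ = (8.00)²(0.5702)⁴ = 6.764.
F_J/F_S = (L_J/L_S)/(d_J/d_S)² = 6.764/(5.00)² = 0.2706.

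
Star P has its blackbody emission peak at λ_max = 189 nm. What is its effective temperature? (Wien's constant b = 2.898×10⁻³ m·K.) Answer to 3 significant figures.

T = b/λ_max = 2.898×10⁻³ / (189×10⁻⁹) = 1.533×10^4 K.

1.53×10^4 K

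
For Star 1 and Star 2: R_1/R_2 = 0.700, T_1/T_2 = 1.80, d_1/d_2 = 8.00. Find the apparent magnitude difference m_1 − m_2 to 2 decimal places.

L_1/L_2 = (0.700)²(1.80)⁴ = 5.144.
F_1/F_2 = (L_1/L_2)/(d_1/d_2)² = 5.144/64.00 = 0.08037.
m_1 − m_2 = −2.5 log₁₀(0.08037) = 2.74.

2.74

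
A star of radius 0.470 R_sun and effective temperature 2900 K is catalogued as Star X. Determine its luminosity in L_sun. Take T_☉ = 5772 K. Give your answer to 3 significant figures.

L/L_☉ = (R/R_☉)² (T/T_☉)⁴ = (0.470)² × (2900/5772)⁴
       = 0.2209 × (0.5024)⁴ = 0.2209 × 0.06372 = 0.01408.

0.0141 L_sun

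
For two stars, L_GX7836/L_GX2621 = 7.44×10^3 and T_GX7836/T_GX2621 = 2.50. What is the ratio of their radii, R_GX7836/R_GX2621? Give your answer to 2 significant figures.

L ∝ R²T⁴ gives R ∝ √L / T², so
R_GX7836/R_GX2621 = √(7.44×10^3) / (2.50)² = 86.26 / 6.250 = 13.80.

14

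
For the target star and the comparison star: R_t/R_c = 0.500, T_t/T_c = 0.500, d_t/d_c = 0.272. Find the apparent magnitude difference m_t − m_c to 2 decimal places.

L_t/L_c = (0.500)²(0.500)⁴ = 0.01562.
F_t/F_c = (L_t/L_c)/(d_t/d_c)² = 0.01562/0.07398 = 0.2112.
m_t − m_c = −2.5 log₁₀(0.2112) = 1.69.

1.69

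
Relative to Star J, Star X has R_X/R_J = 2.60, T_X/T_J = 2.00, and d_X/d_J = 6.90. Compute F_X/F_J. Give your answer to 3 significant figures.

2.27

L_X/L_J = (R_X/R_J)²(T_X/T_J)⁴ = (2.60)² × (2.00)⁴ = 108.2.
F_X/F_J = (L_X/L_J)/(d_X/d_J)² = 108.2 / (6.90)² = 2.272.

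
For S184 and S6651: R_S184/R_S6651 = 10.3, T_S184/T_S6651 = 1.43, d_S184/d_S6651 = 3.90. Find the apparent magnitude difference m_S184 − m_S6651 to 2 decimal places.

L_S184/L_S6651 = (10.3)²(1.43)⁴ = 443.6.
F_S184/F_S6651 = (L_S184/L_S6651)/(d_S184/d_S6651)² = 443.6/15.21 = 29.17.
m_S184 − m_S6651 = −2.5 log₁₀(29.17) = -3.66.

-3.66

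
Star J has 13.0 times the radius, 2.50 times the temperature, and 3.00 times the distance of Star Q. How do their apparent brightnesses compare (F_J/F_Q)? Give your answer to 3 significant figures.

734

L_J/L_Q = (R_J/R_Q)²(T_J/T_Q)⁴ = (13.0)² × (2.50)⁴ = 6602.
F_J/F_Q = (L_J/L_Q)/(d_J/d_Q)² = 6602 / (3.00)² = 733.5.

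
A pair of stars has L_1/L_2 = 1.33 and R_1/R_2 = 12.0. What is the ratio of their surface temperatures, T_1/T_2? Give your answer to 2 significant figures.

L ∝ R²T⁴ gives T ∝ (L/R²)^(1/4), so
T_1/T_2 = (1.33 / 12.0²)^(1/4) = (0.009236)^(1/4) = 0.3100.

0.31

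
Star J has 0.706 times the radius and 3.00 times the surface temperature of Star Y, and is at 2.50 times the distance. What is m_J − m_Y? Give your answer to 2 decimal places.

-2.03

L_J/L_Y = (0.706)²(3.00)⁴ = 40.37.
F_J/F_Y = (L_J/L_Y)/(d_J/d_Y)² = 40.37/6.250 = 6.460.
m_J − m_Y = −2.5 log₁₀(6.460) = -2.03.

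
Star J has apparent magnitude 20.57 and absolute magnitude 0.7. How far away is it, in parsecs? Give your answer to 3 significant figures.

m − M = 5 log₁₀(d/10 pc)
20.57 − (0.7) = 19.87 = 5 log₁₀(d/10)
d = 10 × 10^(19.87/5) = 10 × 10^3.974 = 9.419×10^4 pc.

9.42×10^4 pc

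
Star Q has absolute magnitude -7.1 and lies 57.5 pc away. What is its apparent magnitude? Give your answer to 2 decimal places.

m = M + 5 log₁₀(d/10 pc) = -7.1 + 5 log₁₀(57.5/10)
  = -7.1 + 5 × 0.760 = -7.1 + 3.80 = -3.30.

-3.30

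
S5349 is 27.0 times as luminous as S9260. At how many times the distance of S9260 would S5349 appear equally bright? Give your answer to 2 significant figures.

Equal flux requires L_S5349/d_S5349² = L_S9260/d_S9260², so d_S5349/d_S9260 = √(L_S5349/L_S9260)
= √(27.0) = 5.196.

5.2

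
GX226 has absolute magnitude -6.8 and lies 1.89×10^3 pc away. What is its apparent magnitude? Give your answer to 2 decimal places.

4.58

m = M + 5 log₁₀(d/10 pc) = -6.8 + 5 log₁₀(1.89×10^3/10)
  = -6.8 + 5 × 2.276 = -6.8 + 11.38 = 4.58.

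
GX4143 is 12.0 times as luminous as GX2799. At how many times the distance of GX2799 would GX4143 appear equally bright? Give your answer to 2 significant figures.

Equal flux requires L_GX4143/d_GX4143² = L_GX2799/d_GX2799², so d_GX4143/d_GX2799 = √(L_GX4143/L_GX2799)
= √(12.0) = 3.464.

3.5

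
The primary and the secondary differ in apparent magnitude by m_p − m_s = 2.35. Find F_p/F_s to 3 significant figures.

0.115

F_p/F_s = 10^(−(m_p − m_s)/2.5) = 10^(-2.35/2.5) = 10^-0.940 = 0.1148.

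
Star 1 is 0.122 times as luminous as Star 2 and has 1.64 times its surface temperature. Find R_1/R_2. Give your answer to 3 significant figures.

0.130

L ∝ R²T⁴ gives R ∝ √L / T², so
R_1/R_2 = √(0.122) / (1.64)² = 0.3493 / 2.690 = 0.1299.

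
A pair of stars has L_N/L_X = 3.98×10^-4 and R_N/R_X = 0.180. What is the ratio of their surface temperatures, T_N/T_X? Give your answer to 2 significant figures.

L ∝ R²T⁴ gives T ∝ (L/R²)^(1/4), so
T_N/T_X = (3.98×10^-4 / 0.180²)^(1/4) = (0.01228)^(1/4) = 0.3329.

0.33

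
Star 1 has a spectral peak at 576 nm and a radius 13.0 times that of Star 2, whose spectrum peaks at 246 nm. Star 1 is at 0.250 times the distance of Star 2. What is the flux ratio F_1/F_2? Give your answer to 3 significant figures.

90.0

Wien's law: T_1/T_2 = λ_2/λ_1 = 246/576 = 0.4271.
L_1/L_2 = (R_1/R_2)²(T_1/T_2)⁴ = (13.0)²(0.4271)⁴ = 5.623.
F_1/F_2 = (L_1/L_2)/(d_1/d_2)² = 5.623/(0.250)² = 89.96.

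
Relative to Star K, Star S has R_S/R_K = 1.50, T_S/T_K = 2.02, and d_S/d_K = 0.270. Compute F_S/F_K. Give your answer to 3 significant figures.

L_S/L_K = (R_S/R_K)²(T_S/T_K)⁴ = (1.50)² × (2.02)⁴ = 37.46.
F_S/F_K = (L_S/L_K)/(d_S/d_K)² = 37.46 / (0.270)² = 513.9.

514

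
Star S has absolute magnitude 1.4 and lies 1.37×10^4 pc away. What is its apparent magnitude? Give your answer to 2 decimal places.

17.08

m = M + 5 log₁₀(d/10 pc) = 1.4 + 5 log₁₀(1.37×10^4/10)
  = 1.4 + 5 × 3.137 = 1.4 + 15.68 = 17.08.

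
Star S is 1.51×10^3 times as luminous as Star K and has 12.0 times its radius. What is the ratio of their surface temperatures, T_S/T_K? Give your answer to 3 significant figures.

L ∝ R²T⁴ gives T ∝ (L/R²)^(1/4), so
T_S/T_K = (1.51×10^3 / 12.0²)^(1/4) = (10.49)^(1/4) = 1.800.

1.80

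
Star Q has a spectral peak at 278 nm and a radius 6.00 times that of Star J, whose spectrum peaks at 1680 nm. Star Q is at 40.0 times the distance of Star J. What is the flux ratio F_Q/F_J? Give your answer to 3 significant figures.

Wien's law: T_Q/T_J = λ_J/λ_Q = 1680/278 = 6.043.
L_Q/L_J = (R_Q/R_J)²(T_Q/T_J)⁴ = (6.00)²(6.043)⁴ = 4.801×10^4.
F_Q/F_J = (L_Q/L_J)/(d_Q/d_J)² = 4.801×10^4/(40.0)² = 30.01.

30.0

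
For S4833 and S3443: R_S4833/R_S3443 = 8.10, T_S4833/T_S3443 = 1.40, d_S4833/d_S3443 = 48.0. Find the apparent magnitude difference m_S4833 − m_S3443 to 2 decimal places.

L_S4833/L_S3443 = (8.10)²(1.40)⁴ = 252.0.
F_S4833/F_S3443 = (L_S4833/L_S3443)/(d_S4833/d_S3443)² = 252.0/2304 = 0.1094.
m_S4833 − m_S3443 = −2.5 log₁₀(0.1094) = 2.40.

2.40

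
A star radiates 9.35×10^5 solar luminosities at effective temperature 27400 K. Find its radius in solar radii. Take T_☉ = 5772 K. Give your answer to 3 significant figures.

42.9 solar radii

R/R_☉ = √(L/L_☉) / (T/T_☉)² = √(9.35×10^5) / (4.747)²
       = 967.0 / 22.53 = 42.91.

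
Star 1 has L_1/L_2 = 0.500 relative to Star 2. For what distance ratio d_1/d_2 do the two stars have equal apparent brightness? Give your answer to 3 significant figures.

0.707

Equal flux requires L_1/d_1² = L_2/d_2², so d_1/d_2 = √(L_1/L_2)
= √(0.500) = 0.7071.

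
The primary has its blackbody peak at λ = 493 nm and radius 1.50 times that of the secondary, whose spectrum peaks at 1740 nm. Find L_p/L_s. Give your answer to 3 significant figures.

Wien's law gives T ∝ 1/λ_max, so T_p/T_s = λ_s/λ_p = 1740/493 = 3.529.
Then L ∝ R²T⁴ gives L_p/L_s = (1.50)² × (3.529)⁴ = 2.250 × 155.2 = 349.1.

349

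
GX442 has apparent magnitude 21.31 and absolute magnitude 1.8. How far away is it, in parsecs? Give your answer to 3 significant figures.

7.98×10^4 pc

m − M = 5 log₁₀(d/10 pc)
21.31 − (1.8) = 19.51 = 5 log₁₀(d/10)
d = 10 × 10^(19.51/5) = 10 × 10^3.902 = 7.980×10^4 pc.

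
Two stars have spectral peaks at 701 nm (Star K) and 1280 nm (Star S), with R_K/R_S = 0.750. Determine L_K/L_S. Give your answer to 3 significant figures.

Wien's law gives T ∝ 1/λ_max, so T_K/T_S = λ_S/λ_K = 1280/701 = 1.826.
Then L ∝ R²T⁴ gives L_K/L_S = (0.750)² × (1.826)⁴ = 0.5625 × 11.12 = 6.253.

6.25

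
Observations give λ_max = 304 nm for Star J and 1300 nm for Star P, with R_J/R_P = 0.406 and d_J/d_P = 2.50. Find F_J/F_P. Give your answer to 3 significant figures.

Wien's law: T_J/T_P = λ_P/λ_J = 1300/304 = 4.276.
L_J/L_P = (R_J/R_P)²(T_J/T_P)⁴ = (0.406)²(4.276)⁴ = 55.12.
F_J/F_P = (L_J/L_P)/(d_J/d_P)² = 55.12/(2.50)² = 8.820.

8.82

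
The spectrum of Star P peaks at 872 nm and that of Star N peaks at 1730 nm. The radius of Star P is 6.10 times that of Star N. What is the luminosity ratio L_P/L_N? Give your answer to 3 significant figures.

Wien's law gives T ∝ 1/λ_max, so T_P/T_N = λ_N/λ_P = 1730/872 = 1.984.
Then L ∝ R²T⁴ gives L_P/L_N = (6.10)² × (1.984)⁴ = 37.21 × 15.49 = 576.5.

576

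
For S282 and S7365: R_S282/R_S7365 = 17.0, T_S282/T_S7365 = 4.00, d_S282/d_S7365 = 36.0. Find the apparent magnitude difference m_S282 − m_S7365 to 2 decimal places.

-4.39

L_S282/L_S7365 = (17.0)²(4.00)⁴ = 7.398×10^4.
F_S282/F_S7365 = (L_S282/L_S7365)/(d_S282/d_S7365)² = 7.398×10^4/1296 = 57.09.
m_S282 − m_S7365 = −2.5 log₁₀(57.09) = -4.39.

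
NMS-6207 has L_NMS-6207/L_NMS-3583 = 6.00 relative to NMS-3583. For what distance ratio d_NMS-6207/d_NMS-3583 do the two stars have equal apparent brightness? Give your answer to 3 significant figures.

Equal flux requires L_NMS-6207/d_NMS-6207² = L_NMS-3583/d_NMS-3583², so d_NMS-6207/d_NMS-3583 = √(L_NMS-6207/L_NMS-3583)
= √(6.00) = 2.449.

2.45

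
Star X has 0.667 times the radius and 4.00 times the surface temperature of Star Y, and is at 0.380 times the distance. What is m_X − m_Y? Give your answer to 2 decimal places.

-7.24

L_X/L_Y = (0.667)²(4.00)⁴ = 113.9.
F_X/F_Y = (L_X/L_Y)/(d_X/d_Y)² = 113.9/0.1444 = 788.7.
m_X − m_Y = −2.5 log₁₀(788.7) = -7.24.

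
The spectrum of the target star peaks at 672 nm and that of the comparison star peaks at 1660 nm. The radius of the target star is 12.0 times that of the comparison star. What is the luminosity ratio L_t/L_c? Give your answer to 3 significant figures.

Wien's law gives T ∝ 1/λ_max, so T_t/T_c = λ_c/λ_t = 1660/672 = 2.470.
Then L ∝ R²T⁴ gives L_t/L_c = (12.0)² × (2.470)⁴ = 144.0 × 37.24 = 5362.

5.36×10^3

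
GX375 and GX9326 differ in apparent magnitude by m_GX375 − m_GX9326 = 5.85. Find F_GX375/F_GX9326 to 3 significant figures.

F_GX375/F_GX9326 = 10^(−(m_GX375 − m_GX9326)/2.5) = 10^(-5.85/2.5) = 10^-2.340 = 0.004571.

0.00457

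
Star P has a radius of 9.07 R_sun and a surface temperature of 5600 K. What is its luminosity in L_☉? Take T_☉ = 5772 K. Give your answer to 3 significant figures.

72.9 L_☉

L/L_☉ = (R/R_☉)² (T/T_☉)⁴ = (9.07)² × (5600/5772)⁴
       = 82.26 × (0.9702)⁴ = 82.26 × 0.8860 = 72.89.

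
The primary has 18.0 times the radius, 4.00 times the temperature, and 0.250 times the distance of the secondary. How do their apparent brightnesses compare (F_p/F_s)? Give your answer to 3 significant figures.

L_p/L_s = (R_p/R_s)²(T_p/T_s)⁴ = (18.0)² × (4.00)⁴ = 8.294×10^4.
F_p/F_s = (L_p/L_s)/(d_p/d_s)² = 8.294×10^4 / (0.250)² = 1.327×10^6.

1.33×10^6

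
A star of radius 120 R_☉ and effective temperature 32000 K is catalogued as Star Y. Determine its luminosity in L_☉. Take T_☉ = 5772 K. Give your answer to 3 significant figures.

L/L_☉ = (R/R_☉)² (T/T_☉)⁴ = (120)² × (32000/5772)⁴
       = 1.440×10^4 × (5.544)⁴ = 1.440×10^4 × 944.7 = 1.360×10^7.

1.36×10^7 L_☉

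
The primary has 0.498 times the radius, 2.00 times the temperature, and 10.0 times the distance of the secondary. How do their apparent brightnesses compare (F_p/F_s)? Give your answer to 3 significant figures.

L_p/L_s = (R_p/R_s)²(T_p/T_s)⁴ = (0.498)² × (2.00)⁴ = 3.968.
F_p/F_s = (L_p/L_s)/(d_p/d_s)² = 3.968 / (10.0)² = 0.03968.

0.0397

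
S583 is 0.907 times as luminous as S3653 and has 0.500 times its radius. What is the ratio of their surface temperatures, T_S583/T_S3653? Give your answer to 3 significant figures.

1.38

L ∝ R²T⁴ gives T ∝ (L/R²)^(1/4), so
T_S583/T_S3653 = (0.907 / 0.500²)^(1/4) = (3.628)^(1/4) = 1.380.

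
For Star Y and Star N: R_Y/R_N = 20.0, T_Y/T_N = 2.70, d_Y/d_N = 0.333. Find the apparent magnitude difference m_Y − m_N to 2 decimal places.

L_Y/L_N = (20.0)²(2.70)⁴ = 2.126×10^4.
F_Y/F_N = (L_Y/L_N)/(d_Y/d_N)² = 2.126×10^4/0.1109 = 1.917×10^5.
m_Y − m_N = −2.5 log₁₀(1.917×10^5) = -13.21.

-13.21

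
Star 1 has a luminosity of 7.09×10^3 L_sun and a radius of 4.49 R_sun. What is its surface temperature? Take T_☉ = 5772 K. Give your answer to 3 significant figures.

T/T_☉ = (L/L_☉)^(1/4) / (R/R_☉)^(1/2)
T = 5772 × (7.09×10^3)^(1/4) / √(4.49) = 5772 × 9.176 / 2.119 = 2.500×10^4 K.

2.50×10^4 K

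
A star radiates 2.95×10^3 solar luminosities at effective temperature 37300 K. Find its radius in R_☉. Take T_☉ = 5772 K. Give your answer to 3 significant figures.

R/R_☉ = √(L/L_☉) / (T/T_☉)² = √(2.95×10^3) / (6.462)²
       = 54.31 / 41.76 = 1.301.

1.30 R_☉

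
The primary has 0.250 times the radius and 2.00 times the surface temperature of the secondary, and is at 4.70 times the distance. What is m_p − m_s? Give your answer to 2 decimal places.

3.36

L_p/L_s = (0.250)²(2.00)⁴ = 1.000.
F_p/F_s = (L_p/L_s)/(d_p/d_s)² = 1.000/22.09 = 0.04527.
m_p − m_s = −2.5 log₁₀(0.04527) = 3.36.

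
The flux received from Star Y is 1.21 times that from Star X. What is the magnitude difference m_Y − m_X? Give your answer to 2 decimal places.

-0.21

m_Y − m_X = −2.5 log₁₀(F_Y/F_X) = −2.5 log₁₀(1.21) = −2.5 × (0.083) = -0.207.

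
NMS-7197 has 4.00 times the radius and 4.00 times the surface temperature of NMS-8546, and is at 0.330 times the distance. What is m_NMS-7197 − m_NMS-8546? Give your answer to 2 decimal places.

-11.44

L_NMS-7197/L_NMS-8546 = (4.00)²(4.00)⁴ = 4096.
F_NMS-7197/F_NMS-8546 = (L_NMS-7197/L_NMS-8546)/(d_NMS-7197/d_NMS-8546)² = 4096/0.1089 = 3.761×10^4.
m_NMS-7197 − m_NMS-8546 = −2.5 log₁₀(3.761×10^4) = -11.44.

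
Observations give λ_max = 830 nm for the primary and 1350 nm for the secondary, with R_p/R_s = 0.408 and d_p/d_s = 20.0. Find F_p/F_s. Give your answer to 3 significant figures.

Wien's law: T_p/T_s = λ_s/λ_p = 1350/830 = 1.627.
L_p/L_s = (R_p/R_s)²(T_p/T_s)⁴ = (0.408)²(1.627)⁴ = 1.165.
F_p/F_s = (L_p/L_s)/(d_p/d_s)² = 1.165/(20.0)² = 0.002913.

0.00291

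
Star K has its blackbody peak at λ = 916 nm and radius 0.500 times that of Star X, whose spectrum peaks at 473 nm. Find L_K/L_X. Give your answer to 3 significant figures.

Wien's law gives T ∝ 1/λ_max, so T_K/T_X = λ_X/λ_K = 473/916 = 0.5164.
Then L ∝ R²T⁴ gives L_K/L_X = (0.500)² × (0.5164)⁴ = 0.2500 × 0.07110 = 0.01777.

0.0178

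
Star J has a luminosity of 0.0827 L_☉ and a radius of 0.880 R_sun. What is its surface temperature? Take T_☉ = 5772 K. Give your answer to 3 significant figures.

T/T_☉ = (L/L_☉)^(1/4) / (R/R_☉)^(1/2)
T = 5772 × (0.0827)^(1/4) / √(0.880) = 5772 × 0.5363 / 0.9381 = 3300 K.

3.30×10^3 K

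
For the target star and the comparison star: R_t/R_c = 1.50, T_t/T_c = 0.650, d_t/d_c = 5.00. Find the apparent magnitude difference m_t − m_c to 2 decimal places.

4.49

L_t/L_c = (1.50)²(0.650)⁴ = 0.4016.
F_t/F_c = (L_t/L_c)/(d_t/d_c)² = 0.4016/25.00 = 0.01607.
m_t − m_c = −2.5 log₁₀(0.01607) = 4.49.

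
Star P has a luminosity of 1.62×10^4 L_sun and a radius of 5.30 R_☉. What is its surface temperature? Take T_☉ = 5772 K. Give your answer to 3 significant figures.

2.83×10^4 K

T/T_☉ = (L/L_☉)^(1/4) / (R/R_☉)^(1/2)
T = 5772 × (1.62×10^4)^(1/4) / √(5.30) = 5772 × 11.28 / 2.302 = 2.829×10^4 K.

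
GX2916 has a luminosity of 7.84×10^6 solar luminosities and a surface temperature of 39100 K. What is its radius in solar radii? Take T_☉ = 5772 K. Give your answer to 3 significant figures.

61.0 solar radii

R/R_☉ = √(L/L_☉) / (T/T_☉)² = √(7.84×10^6) / (6.774)²
       = 2800 / 45.89 = 61.02.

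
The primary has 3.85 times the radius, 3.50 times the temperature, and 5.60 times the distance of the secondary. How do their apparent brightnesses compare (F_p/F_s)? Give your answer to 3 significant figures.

L_p/L_s = (R_p/R_s)²(T_p/T_s)⁴ = (3.85)² × (3.50)⁴ = 2224.
F_p/F_s = (L_p/L_s)/(d_p/d_s)² = 2224 / (5.60)² = 70.93.

70.9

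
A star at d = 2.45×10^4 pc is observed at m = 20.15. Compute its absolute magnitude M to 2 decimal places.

3.20

M = m − 5 log₁₀(d/10 pc) = 20.15 − 5 log₁₀(2.45×10^4/10)
  = 20.15 − 5 × 3.389 = 20.15 − 16.95 = 3.20.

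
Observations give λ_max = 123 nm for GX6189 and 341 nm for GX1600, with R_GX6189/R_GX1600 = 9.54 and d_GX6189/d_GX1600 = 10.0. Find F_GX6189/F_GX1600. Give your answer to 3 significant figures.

53.8

Wien's law: T_GX6189/T_GX1600 = λ_GX1600/λ_GX6189 = 341/123 = 2.772.
L_GX6189/L_GX1600 = (R_GX6189/R_GX1600)²(T_GX6189/T_GX1600)⁴ = (9.54)²(2.772)⁴ = 5376.
F_GX6189/F_GX1600 = (L_GX6189/L_GX1600)/(d_GX6189/d_GX1600)² = 5376/(10.0)² = 53.76.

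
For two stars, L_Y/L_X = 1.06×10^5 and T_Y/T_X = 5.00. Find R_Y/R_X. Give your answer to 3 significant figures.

13.0

L ∝ R²T⁴ gives R ∝ √L / T², so
R_Y/R_X = √(1.06×10^5) / (5.00)² = 325.6 / 25.00 = 13.02.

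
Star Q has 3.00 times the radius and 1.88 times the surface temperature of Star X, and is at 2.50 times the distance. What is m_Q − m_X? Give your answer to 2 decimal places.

-3.14

L_Q/L_X = (3.00)²(1.88)⁴ = 112.4.
F_Q/F_X = (L_Q/L_X)/(d_Q/d_X)² = 112.4/6.250 = 17.99.
m_Q − m_X = −2.5 log₁₀(17.99) = -3.14.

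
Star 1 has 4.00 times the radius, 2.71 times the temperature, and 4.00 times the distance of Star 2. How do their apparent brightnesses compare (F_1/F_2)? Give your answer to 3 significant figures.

L_1/L_2 = (R_1/R_2)²(T_1/T_2)⁴ = (4.00)² × (2.71)⁴ = 863.0.
F_1/F_2 = (L_1/L_2)/(d_1/d_2)² = 863.0 / (4.00)² = 53.94.

53.9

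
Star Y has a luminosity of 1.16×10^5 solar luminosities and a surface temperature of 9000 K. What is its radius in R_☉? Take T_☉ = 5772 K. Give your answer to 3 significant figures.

140 R_☉

R/R_☉ = √(L/L_☉) / (T/T_☉)² = √(1.16×10^5) / (1.559)²
       = 340.6 / 2.431 = 140.1.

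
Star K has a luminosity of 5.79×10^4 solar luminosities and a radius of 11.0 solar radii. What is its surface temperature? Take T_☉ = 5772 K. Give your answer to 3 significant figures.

T/T_☉ = (L/L_☉)^(1/4) / (R/R_☉)^(1/2)
T = 5772 × (5.79×10^4)^(1/4) / √(11.0) = 5772 × 15.51 / 3.317 = 2.700×10^4 K.

2.70×10^4 K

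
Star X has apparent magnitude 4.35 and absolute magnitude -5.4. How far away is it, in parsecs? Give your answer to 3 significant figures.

891 pc

m − M = 5 log₁₀(d/10 pc)
4.35 − (-5.4) = 9.75 = 5 log₁₀(d/10)
d = 10 × 10^(9.75/5) = 10 × 10^1.950 = 891.3 pc.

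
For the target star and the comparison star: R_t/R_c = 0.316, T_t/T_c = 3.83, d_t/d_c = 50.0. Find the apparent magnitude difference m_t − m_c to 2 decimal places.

5.16

L_t/L_c = (0.316)²(3.83)⁴ = 21.49.
F_t/F_c = (L_t/L_c)/(d_t/d_c)² = 21.49/2500 = 0.008595.
m_t − m_c = −2.5 log₁₀(0.008595) = 5.16.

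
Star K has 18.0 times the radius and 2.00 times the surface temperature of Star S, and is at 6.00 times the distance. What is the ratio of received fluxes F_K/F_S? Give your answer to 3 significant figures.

L_K/L_S = (R_K/R_S)²(T_K/T_S)⁴ = (18.0)² × (2.00)⁴ = 5184.
F_K/F_S = (L_K/L_S)/(d_K/d_S)² = 5184 / (6.00)² = 144.0.

144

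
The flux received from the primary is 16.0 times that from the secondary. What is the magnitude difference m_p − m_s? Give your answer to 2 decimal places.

-3.01

m_p − m_s = −2.5 log₁₀(F_p/F_s) = −2.5 log₁₀(16.0) = −2.5 × (1.204) = -3.010.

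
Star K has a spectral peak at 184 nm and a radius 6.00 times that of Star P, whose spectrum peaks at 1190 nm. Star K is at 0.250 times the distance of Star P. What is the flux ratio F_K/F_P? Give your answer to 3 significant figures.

1.01×10^6

Wien's law: T_K/T_P = λ_P/λ_K = 1190/184 = 6.467.
L_K/L_P = (R_K/R_P)²(T_K/T_P)⁴ = (6.00)²(6.467)⁴ = 6.298×10^4.
F_K/F_P = (L_K/L_P)/(d_K/d_P)² = 6.298×10^4/(0.250)² = 1.008×10^6.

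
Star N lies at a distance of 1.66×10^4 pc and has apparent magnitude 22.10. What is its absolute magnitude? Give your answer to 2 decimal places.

6.00

M = m − 5 log₁₀(d/10 pc) = 22.10 − 5 log₁₀(1.66×10^4/10)
  = 22.10 − 5 × 3.220 = 22.10 − 16.10 = 6.00.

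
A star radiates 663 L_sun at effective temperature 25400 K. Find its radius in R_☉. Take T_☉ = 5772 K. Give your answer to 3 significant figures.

1.33 R_☉

R/R_☉ = √(L/L_☉) / (T/T_☉)² = √(663) / (4.401)²
       = 25.75 / 19.36 = 1.330.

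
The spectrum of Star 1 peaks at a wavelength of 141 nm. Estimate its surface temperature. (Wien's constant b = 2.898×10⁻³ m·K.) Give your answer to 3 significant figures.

2.06×10^4 K

T = b/λ_max = 2.898×10⁻³ / (141×10⁻⁹) = 2.055×10^4 K.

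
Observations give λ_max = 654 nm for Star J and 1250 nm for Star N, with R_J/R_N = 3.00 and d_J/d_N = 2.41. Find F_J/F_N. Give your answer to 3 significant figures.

20.7

Wien's law: T_J/T_N = λ_N/λ_J = 1250/654 = 1.911.
L_J/L_N = (R_J/R_N)²(T_J/T_N)⁴ = (3.00)²(1.911)⁴ = 120.1.
F_J/F_N = (L_J/L_N)/(d_J/d_N)² = 120.1/(2.41)² = 20.68.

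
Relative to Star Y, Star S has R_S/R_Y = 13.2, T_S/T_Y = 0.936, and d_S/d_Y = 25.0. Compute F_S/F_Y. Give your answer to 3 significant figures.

0.214

L_S/L_Y = (R_S/R_Y)²(T_S/T_Y)⁴ = (13.2)² × (0.936)⁴ = 133.7.
F_S/F_Y = (L_S/L_Y)/(d_S/d_Y)² = 133.7 / (25.0)² = 0.2140.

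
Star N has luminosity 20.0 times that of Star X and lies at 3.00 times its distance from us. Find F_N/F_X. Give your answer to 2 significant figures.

2.2

F = L/(4πd²), so F_N/F_X = (L_N/L_X) / (d_N/d_X)²
= 20.0 / (3.00)² = 20.0 / 9.000 = 2.222.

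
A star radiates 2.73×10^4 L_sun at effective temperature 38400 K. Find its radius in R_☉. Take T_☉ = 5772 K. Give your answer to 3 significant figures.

3.73 R_☉

R/R_☉ = √(L/L_☉) / (T/T_☉)² = √(2.73×10^4) / (6.653)²
       = 165.2 / 44.26 = 3.733.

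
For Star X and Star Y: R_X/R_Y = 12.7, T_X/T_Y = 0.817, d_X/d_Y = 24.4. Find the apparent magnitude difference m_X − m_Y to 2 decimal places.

2.30

L_X/L_Y = (12.7)²(0.817)⁴ = 71.86.
F_X/F_Y = (L_X/L_Y)/(d_X/d_Y)² = 71.86/595.4 = 0.1207.
m_X − m_Y = −2.5 log₁₀(0.1207) = 2.30.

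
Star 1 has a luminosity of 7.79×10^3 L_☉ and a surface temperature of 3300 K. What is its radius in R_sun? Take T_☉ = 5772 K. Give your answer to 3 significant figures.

270 R_sun

R/R_☉ = √(L/L_☉) / (T/T_☉)² = √(7.79×10^3) / (0.5717)²
       = 88.26 / 0.3269 = 270.0.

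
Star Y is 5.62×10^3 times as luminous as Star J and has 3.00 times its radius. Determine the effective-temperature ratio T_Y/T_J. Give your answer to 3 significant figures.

5.00

L ∝ R²T⁴ gives T ∝ (L/R²)^(1/4), so
T_Y/T_J = (5.62×10^3 / 3.00²)^(1/4) = (624.4)^(1/4) = 4.999.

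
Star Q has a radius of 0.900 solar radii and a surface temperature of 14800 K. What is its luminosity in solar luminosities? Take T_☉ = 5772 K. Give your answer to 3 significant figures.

35.0 solar luminosities

L/L_☉ = (R/R_☉)² (T/T_☉)⁴ = (0.900)² × (14800/5772)⁴
       = 0.8100 × (2.564)⁴ = 0.8100 × 43.23 = 35.01.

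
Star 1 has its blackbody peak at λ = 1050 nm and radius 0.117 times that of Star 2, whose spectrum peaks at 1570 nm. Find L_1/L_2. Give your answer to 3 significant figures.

0.0684

Wien's law gives T ∝ 1/λ_max, so T_1/T_2 = λ_2/λ_1 = 1570/1050 = 1.495.
Then L ∝ R²T⁴ gives L_1/L_2 = (0.117)² × (1.495)⁴ = 0.01369 × 4.999 = 0.06842.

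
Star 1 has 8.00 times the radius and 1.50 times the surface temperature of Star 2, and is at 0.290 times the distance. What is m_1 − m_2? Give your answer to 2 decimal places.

-8.96

L_1/L_2 = (8.00)²(1.50)⁴ = 324.0.
F_1/F_2 = (L_1/L_2)/(d_1/d_2)² = 324.0/0.08410 = 3853.
m_1 − m_2 = −2.5 log₁₀(3853) = -8.96.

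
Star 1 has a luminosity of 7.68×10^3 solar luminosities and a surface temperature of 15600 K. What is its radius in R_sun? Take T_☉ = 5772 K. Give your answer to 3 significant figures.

R/R_☉ = √(L/L_☉) / (T/T_☉)² = √(7.68×10^3) / (2.703)²
       = 87.64 / 7.305 = 12.00.

12.0 R_sun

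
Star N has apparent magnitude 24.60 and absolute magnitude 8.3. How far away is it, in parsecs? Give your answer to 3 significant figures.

m − M = 5 log₁₀(d/10 pc)
24.60 − (8.3) = 16.30 = 5 log₁₀(d/10)
d = 10 × 10^(16.30/5) = 10 × 10^3.260 = 1.820×10^4 pc.

1.82×10^4 pc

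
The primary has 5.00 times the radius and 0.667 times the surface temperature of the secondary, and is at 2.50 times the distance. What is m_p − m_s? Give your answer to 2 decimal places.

L_p/L_s = (5.00)²(0.667)⁴ = 4.948.
F_p/F_s = (L_p/L_s)/(d_p/d_s)² = 4.948/6.250 = 0.7917.
m_p − m_s = −2.5 log₁₀(0.7917) = 0.25.

0.25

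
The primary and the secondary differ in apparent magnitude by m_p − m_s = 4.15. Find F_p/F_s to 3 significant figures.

0.0219

F_p/F_s = 10^(−(m_p − m_s)/2.5) = 10^(-4.15/2.5) = 10^-1.660 = 0.02188.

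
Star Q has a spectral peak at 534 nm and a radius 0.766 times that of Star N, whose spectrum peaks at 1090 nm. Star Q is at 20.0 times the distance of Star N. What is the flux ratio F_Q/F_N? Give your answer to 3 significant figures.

Wien's law: T_Q/T_N = λ_N/λ_Q = 1090/534 = 2.041.
L_Q/L_N = (R_Q/R_N)²(T_Q/T_N)⁴ = (0.766)²(2.041)⁴ = 10.19.
F_Q/F_N = (L_Q/L_N)/(d_Q/d_N)² = 10.19/(20.0)² = 0.02546.

0.0255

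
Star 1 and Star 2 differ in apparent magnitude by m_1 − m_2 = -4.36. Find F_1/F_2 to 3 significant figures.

55.5

F_1/F_2 = 10^(−(m_1 − m_2)/2.5) = 10^(4.36/2.5) = 10^1.744 = 55.46.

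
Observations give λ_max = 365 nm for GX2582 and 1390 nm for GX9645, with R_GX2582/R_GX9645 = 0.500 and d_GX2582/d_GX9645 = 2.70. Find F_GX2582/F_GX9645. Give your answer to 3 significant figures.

7.21

Wien's law: T_GX2582/T_GX9645 = λ_GX9645/λ_GX2582 = 1390/365 = 3.808.
L_GX2582/L_GX9645 = (R_GX2582/R_GX9645)²(T_GX2582/T_GX9645)⁴ = (0.500)²(3.808)⁴ = 52.58.
F_GX2582/F_GX9645 = (L_GX2582/L_GX9645)/(d_GX2582/d_GX9645)² = 52.58/(2.70)² = 7.213.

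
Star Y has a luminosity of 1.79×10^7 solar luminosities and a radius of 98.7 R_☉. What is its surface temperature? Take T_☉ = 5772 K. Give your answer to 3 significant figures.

3.78×10^4 K

T/T_☉ = (L/L_☉)^(1/4) / (R/R_☉)^(1/2)
T = 5772 × (1.79×10^7)^(1/4) / √(98.7) = 5772 × 65.04 / 9.935 = 3.779×10^4 K.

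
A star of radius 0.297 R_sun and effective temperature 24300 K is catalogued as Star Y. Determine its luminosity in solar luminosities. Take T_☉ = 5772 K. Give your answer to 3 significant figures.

L/L_☉ = (R/R_☉)² (T/T_☉)⁴ = (0.297)² × (24300/5772)⁴
       = 0.08821 × (4.210)⁴ = 0.08821 × 314.1 = 27.71.

27.7 solar luminosities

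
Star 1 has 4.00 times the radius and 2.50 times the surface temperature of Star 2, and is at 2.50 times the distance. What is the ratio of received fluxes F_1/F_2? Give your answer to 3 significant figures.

100

L_1/L_2 = (R_1/R_2)²(T_1/T_2)⁴ = (4.00)² × (2.50)⁴ = 625.0.
F_1/F_2 = (L_1/L_2)/(d_1/d_2)² = 625.0 / (2.50)² = 100.0.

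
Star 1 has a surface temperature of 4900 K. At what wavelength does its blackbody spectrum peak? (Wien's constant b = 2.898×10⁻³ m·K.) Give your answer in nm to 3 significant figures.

591 nm

λ_max = b/T = 2.898×10⁻³ / 4900 = 5.91×10^-7 m = 591.4 nm.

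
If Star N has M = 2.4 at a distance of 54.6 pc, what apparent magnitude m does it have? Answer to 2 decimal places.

6.09

m = M + 5 log₁₀(d/10 pc) = 2.4 + 5 log₁₀(54.6/10)
  = 2.4 + 5 × 0.737 = 2.4 + 3.69 = 6.09.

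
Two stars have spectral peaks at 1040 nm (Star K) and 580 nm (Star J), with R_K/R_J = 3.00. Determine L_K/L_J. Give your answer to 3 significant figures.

Wien's law gives T ∝ 1/λ_max, so T_K/T_J = λ_J/λ_K = 580/1040 = 0.5577.
Then L ∝ R²T⁴ gives L_K/L_J = (3.00)² × (0.5577)⁴ = 9.000 × 0.09673 = 0.8706.

0.871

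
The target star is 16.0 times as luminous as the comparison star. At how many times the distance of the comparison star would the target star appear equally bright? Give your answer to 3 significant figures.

4.00

Equal flux requires L_t/d_t² = L_c/d_c², so d_t/d_c = √(L_t/L_c)
= √(16.0) = 4.000.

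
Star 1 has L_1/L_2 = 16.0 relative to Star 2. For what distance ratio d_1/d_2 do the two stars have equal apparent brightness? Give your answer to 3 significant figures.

4.00

Equal flux requires L_1/d_1² = L_2/d_2², so d_1/d_2 = √(L_1/L_2)
= √(16.0) = 4.000.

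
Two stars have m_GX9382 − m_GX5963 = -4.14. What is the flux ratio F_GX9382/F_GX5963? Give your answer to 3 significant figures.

F_GX9382/F_GX5963 = 10^(−(m_GX9382 − m_GX5963)/2.5) = 10^(4.14/2.5) = 10^1.656 = 45.29.

45.3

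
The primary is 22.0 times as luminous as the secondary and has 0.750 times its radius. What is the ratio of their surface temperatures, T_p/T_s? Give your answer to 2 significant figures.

2.5

L ∝ R²T⁴ gives T ∝ (L/R²)^(1/4), so
T_p/T_s = (22.0 / 0.750²)^(1/4) = (39.11)^(1/4) = 2.501.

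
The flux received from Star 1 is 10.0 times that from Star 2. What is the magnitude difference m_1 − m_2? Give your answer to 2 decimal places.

-2.50

m_1 − m_2 = −2.5 log₁₀(F_1/F_2) = −2.5 log₁₀(10.0) = −2.5 × (1.000) = -2.500.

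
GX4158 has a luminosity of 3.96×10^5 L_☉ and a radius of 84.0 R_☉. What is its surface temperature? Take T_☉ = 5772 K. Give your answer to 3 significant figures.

T/T_☉ = (L/L_☉)^(1/4) / (R/R_☉)^(1/2)
T = 5772 × (3.96×10^5)^(1/4) / √(84.0) = 5772 × 25.09 / 9.165 = 1.580×10^4 K.

1.58×10^4 K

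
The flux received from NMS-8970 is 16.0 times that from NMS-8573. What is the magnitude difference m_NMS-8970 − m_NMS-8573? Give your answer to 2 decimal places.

m_NMS-8970 − m_NMS-8573 = −2.5 log₁₀(F_NMS-8970/F_NMS-8573) = −2.5 log₁₀(16.0) = −2.5 × (1.204) = -3.010.

-3.01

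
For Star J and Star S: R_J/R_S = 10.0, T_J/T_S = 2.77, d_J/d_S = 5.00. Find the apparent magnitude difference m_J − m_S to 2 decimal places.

-5.93

L_J/L_S = (10.0)²(2.77)⁴ = 5887.
F_J/F_S = (L_J/L_S)/(d_J/d_S)² = 5887/25.00 = 235.5.
m_J − m_S = −2.5 log₁₀(235.5) = -5.93.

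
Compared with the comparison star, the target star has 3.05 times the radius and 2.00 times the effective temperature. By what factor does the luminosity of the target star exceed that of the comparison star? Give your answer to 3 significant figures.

149

From the Stefan–Boltzmann law, L ∝ R²T⁴, so
L_t/L_c = (R_t/R_c)² (T_t/T_c)⁴ = (3.05)² × (2.00)⁴ = 9.302 × 16.00 = 148.8.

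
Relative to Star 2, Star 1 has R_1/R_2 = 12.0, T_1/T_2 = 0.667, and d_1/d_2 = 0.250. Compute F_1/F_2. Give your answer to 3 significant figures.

L_1/L_2 = (R_1/R_2)²(T_1/T_2)⁴ = (12.0)² × (0.667)⁴ = 28.50.
F_1/F_2 = (L_1/L_2)/(d_1/d_2)² = 28.50 / (0.250)² = 456.0.

456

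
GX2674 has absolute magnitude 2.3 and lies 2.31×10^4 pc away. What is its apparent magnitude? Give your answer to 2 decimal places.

19.12

m = M + 5 log₁₀(d/10 pc) = 2.3 + 5 log₁₀(2.31×10^4/10)
  = 2.3 + 5 × 3.364 = 2.3 + 16.82 = 19.12.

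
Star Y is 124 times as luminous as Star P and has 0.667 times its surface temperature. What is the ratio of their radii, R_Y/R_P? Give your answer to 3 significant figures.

25.0

L ∝ R²T⁴ gives R ∝ √L / T², so
R_Y/R_P = √(124) / (0.667)² = 11.14 / 0.4449 = 25.03.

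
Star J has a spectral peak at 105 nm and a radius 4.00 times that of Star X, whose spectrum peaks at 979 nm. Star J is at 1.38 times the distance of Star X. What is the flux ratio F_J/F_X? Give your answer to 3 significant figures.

Wien's law: T_J/T_X = λ_X/λ_J = 979/105 = 9.324.
L_J/L_X = (R_J/R_X)²(T_J/T_X)⁴ = (4.00)²(9.324)⁴ = 1.209×10^5.
F_J/F_X = (L_J/L_X)/(d_J/d_X)² = 1.209×10^5/(1.38)² = 6.349×10^4.

6.35×10^4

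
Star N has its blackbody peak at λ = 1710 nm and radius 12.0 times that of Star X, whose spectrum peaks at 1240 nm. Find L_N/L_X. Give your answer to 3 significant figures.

39.8

Wien's law gives T ∝ 1/λ_max, so T_N/T_X = λ_X/λ_N = 1240/1710 = 0.7251.
Then L ∝ R²T⁴ gives L_N/L_X = (12.0)² × (0.7251)⁴ = 144.0 × 0.2765 = 39.82.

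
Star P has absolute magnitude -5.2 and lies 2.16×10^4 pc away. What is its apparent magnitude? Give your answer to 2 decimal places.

11.47

m = M + 5 log₁₀(d/10 pc) = -5.2 + 5 log₁₀(2.16×10^4/10)
  = -5.2 + 5 × 3.334 = -5.2 + 16.67 = 11.47.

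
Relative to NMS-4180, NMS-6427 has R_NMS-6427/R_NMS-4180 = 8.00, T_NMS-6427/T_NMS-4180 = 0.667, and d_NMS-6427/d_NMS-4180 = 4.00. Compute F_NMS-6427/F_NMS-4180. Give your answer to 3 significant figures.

0.792

L_NMS-6427/L_NMS-4180 = (R_NMS-6427/R_NMS-4180)²(T_NMS-6427/T_NMS-4180)⁴ = (8.00)² × (0.667)⁴ = 12.67.
F_NMS-6427/F_NMS-4180 = (L_NMS-6427/L_NMS-4180)/(d_NMS-6427/d_NMS-4180)² = 12.67 / (4.00)² = 0.7917.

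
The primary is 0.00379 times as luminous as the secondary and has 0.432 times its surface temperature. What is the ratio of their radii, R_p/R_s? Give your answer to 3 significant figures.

0.330

L ∝ R²T⁴ gives R ∝ √L / T², so
R_p/R_s = √(0.00379) / (0.432)² = 0.06156 / 0.1866 = 0.3299.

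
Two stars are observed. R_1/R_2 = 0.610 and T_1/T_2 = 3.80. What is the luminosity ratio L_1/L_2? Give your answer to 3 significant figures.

From the Stefan–Boltzmann law, L ∝ R²T⁴, so
L_1/L_2 = (R_1/R_2)² (T_1/T_2)⁴ = (0.610)² × (3.80)⁴ = 0.3721 × 208.5 = 77.59.

77.6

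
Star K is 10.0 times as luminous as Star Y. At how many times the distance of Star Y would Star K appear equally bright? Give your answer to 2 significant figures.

3.2

Equal flux requires L_K/d_K² = L_Y/d_Y², so d_K/d_Y = √(L_K/L_Y)
= √(10.0) = 3.162.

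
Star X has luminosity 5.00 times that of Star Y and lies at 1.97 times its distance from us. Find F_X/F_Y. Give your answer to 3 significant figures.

F = L/(4πd²), so F_X/F_Y = (L_X/L_Y) / (d_X/d_Y)²
= 5.00 / (1.97)² = 5.00 / 3.881 = 1.288.

1.29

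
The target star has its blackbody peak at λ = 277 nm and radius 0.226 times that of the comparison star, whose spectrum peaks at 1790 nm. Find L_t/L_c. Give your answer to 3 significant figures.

89.1

Wien's law gives T ∝ 1/λ_max, so T_t/T_c = λ_c/λ_t = 1790/277 = 6.462.
Then L ∝ R²T⁴ gives L_t/L_c = (0.226)² × (6.462)⁴ = 0.05108 × 1744 = 89.07.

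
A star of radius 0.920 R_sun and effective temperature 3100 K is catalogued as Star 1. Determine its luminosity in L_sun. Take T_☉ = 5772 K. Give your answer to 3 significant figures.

L/L_☉ = (R/R_☉)² (T/T_☉)⁴ = (0.920)² × (3100/5772)⁴
       = 0.8464 × (0.5371)⁴ = 0.8464 × 0.08320 = 0.07042.

0.0704 L_sun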